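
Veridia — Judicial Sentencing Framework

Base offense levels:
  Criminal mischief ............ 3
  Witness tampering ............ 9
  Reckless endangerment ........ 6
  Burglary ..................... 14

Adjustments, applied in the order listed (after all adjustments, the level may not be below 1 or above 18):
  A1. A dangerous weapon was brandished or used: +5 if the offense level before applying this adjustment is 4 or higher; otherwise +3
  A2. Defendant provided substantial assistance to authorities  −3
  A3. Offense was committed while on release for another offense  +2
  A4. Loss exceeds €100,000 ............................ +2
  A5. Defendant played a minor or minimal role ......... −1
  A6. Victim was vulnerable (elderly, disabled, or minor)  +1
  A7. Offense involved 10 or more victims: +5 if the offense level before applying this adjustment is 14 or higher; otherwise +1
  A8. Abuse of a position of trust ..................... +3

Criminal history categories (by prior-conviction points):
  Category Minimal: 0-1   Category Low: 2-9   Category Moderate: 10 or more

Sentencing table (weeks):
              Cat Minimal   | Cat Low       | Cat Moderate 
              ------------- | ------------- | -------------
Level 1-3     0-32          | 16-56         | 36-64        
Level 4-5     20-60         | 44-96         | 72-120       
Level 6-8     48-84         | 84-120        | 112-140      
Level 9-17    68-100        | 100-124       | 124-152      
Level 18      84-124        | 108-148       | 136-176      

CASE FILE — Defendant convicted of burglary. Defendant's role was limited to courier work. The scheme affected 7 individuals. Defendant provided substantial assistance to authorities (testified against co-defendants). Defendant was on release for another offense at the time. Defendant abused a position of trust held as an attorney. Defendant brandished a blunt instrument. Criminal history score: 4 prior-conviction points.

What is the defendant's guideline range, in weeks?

108-148 weeks

Base offense level for burglary: 14.
A1 applies (level before this adjustment is 14 ≥ 4, so +5): 14 + 5 = 19.
A2 applies: 19 − 3 = 16.
A3 applies: 16 + 2 = 18.
A4 does not apply.
A5 applies: 18 − 1 = 17.
A8 applies: 17 + 3 = 20.
Level 20 exceeds the maximum of 18; capped at 18.
Final offense level: 18.
Criminal history: 4 prior points → Category Low (2-9).
Level 18 falls in the 18 band.
Grid: Level 18 × Category Low = 108-148 weeks.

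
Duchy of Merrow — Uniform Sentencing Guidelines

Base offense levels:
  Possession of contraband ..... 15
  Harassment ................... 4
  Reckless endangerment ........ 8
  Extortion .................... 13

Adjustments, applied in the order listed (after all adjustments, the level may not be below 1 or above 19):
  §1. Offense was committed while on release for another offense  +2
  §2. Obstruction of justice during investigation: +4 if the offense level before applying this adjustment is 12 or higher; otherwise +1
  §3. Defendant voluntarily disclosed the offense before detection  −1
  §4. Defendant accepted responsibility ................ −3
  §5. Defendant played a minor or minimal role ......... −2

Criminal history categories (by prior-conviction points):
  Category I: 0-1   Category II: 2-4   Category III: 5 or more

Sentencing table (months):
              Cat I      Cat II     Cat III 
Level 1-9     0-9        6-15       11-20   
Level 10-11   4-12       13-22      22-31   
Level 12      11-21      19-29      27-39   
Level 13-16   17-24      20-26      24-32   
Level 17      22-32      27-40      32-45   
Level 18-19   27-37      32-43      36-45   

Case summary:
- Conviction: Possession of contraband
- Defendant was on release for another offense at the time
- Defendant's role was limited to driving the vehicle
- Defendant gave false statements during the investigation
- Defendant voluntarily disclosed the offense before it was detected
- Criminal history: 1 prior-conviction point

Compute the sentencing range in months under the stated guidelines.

27-37 months

Base offense level for possession of contraband: 15.
§1 applies: 15 + 2 = 17.
§2 applies (level before this adjustment is 17 ≥ 12, so +4): 17 + 4 = 21.
§3 applies: 21 − 1 = 20.
§5 applies: 20 − 2 = 18.
Final offense level: 18.
Criminal history: 1 prior point → Category I (0-1).
Level 18 falls in the 18-19 band.
Grid: Level 18-19 × Category I = 27-37 months.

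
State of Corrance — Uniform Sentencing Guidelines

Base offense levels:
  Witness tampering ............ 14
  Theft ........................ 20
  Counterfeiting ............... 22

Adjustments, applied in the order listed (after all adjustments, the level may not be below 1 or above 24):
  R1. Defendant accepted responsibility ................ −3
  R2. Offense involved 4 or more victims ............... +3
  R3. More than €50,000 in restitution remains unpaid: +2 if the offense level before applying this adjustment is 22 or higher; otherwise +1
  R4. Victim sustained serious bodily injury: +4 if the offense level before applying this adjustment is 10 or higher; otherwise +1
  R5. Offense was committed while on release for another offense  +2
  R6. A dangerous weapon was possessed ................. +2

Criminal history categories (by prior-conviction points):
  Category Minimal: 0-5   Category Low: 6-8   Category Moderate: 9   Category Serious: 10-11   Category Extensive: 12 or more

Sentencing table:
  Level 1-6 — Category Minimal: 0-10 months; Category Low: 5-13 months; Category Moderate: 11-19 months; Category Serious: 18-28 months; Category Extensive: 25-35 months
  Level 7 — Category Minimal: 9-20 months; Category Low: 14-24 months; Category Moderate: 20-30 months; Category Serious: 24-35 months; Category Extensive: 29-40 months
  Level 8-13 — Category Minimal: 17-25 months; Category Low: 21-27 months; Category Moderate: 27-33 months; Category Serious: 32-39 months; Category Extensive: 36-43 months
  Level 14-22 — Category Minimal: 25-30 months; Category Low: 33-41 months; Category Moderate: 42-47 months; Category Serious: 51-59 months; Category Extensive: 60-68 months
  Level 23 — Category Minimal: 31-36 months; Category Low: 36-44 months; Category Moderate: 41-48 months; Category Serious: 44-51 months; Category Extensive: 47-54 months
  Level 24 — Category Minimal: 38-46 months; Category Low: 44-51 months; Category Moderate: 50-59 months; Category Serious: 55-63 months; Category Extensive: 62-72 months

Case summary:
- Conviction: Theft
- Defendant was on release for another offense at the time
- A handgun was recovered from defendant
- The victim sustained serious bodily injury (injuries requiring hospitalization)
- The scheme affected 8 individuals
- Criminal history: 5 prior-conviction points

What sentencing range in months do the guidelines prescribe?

Base offense level for theft: 20.
R1 does not apply.
R2 applies: 20 + 3 = 23.
R3 does not apply.
R4 applies (level before this adjustment is 23 ≥ 10, so +4): 23 + 4 = 27.
R5 applies: 27 + 2 = 29.
R6 applies: 29 + 2 = 31.
Level 31 exceeds the maximum of 24; capped at 24.
Final offense level: 24.
Criminal history: 5 prior points → Category Minimal (0-5).
Level 24 falls in the 24 band.
Grid: Level 24 × Category Minimal = 38-46 months.

38-46 months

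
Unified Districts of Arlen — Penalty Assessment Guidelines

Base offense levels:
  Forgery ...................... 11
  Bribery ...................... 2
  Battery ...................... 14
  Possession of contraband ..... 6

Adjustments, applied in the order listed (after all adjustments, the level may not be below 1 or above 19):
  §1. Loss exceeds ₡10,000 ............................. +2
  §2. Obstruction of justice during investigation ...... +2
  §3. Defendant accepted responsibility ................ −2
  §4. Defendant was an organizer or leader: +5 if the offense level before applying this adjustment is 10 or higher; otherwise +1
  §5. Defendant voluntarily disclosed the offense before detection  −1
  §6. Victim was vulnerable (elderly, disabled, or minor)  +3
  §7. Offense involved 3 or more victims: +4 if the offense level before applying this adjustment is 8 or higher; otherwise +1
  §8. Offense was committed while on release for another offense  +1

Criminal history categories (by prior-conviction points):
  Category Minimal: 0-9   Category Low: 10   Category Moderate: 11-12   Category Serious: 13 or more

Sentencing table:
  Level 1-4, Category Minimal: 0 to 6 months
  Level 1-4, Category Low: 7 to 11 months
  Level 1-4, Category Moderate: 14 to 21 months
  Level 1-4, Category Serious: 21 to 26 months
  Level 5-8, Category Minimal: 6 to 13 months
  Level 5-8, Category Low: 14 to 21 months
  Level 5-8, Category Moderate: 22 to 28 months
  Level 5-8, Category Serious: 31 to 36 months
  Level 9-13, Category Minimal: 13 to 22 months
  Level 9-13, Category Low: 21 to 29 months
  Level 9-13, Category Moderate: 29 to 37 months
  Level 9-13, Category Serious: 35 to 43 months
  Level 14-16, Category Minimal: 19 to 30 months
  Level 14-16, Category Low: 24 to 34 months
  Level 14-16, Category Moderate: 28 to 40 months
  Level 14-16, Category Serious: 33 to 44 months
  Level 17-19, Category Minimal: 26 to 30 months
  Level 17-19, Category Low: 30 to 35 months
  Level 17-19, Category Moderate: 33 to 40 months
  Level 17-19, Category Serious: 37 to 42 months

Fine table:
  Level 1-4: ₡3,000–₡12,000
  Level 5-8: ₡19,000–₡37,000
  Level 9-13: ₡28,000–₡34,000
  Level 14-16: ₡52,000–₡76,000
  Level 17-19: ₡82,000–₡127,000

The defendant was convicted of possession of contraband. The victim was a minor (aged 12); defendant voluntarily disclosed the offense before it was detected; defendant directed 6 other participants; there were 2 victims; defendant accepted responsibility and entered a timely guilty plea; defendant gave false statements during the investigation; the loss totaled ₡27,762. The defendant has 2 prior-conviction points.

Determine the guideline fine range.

Base offense level for possession of contraband: 6.
§1 applies: 6 + 2 = 8.
§2 applies: 8 + 2 = 10.
§3 applies: 10 − 2 = 8.
§4 applies (level before this adjustment is 8 < 10, so +1): 8 + 1 = 9.
§5 applies: 9 − 1 = 8.
§6 applies: 8 + 3 = 11.
§7 does not apply.
Final offense level: 11.
Level 11 falls in the 9-13 band.
Fine table: Level 9-13 → ₡28,000–₡34,000.

₡28,000–₡34,000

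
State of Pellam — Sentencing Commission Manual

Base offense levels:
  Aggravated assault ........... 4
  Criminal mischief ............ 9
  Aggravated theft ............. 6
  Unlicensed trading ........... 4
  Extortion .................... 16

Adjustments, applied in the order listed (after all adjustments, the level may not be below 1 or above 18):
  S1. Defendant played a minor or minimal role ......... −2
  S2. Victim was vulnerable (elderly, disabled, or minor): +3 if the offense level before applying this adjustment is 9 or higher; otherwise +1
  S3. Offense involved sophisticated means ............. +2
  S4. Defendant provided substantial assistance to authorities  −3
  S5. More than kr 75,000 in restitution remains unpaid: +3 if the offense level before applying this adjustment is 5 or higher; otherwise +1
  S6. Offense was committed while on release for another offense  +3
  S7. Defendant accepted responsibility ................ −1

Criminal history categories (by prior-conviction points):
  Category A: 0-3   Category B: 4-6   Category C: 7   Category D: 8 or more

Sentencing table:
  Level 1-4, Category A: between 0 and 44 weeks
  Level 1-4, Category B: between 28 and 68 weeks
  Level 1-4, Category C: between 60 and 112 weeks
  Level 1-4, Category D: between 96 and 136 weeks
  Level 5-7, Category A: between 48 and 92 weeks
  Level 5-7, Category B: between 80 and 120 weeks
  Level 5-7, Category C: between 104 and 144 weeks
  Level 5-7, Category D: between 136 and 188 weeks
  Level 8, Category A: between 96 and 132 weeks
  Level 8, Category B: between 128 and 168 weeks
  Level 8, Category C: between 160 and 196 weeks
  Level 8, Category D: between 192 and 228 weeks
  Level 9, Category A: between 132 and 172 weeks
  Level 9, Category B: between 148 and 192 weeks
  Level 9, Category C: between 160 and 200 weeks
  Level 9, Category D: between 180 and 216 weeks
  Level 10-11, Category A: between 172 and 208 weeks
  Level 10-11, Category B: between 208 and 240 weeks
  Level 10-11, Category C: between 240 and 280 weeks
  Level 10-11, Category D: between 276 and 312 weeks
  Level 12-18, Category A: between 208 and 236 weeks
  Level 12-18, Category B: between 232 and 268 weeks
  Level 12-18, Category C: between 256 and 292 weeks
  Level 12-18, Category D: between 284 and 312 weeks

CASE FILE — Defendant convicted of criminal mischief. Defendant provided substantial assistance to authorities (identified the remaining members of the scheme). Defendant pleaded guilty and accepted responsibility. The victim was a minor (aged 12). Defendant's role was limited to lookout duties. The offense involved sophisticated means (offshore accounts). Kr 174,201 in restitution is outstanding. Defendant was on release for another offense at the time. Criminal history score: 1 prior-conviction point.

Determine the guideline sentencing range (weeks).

208-236 weeks

Base offense level for criminal mischief: 9.
S1 applies: 9 − 2 = 7.
S2 applies (level before this adjustment is 7 < 9, so +1): 7 + 1 = 8.
S3 applies: 8 + 2 = 10.
S4 applies: 10 − 3 = 7.
S5 applies (level before this adjustment is 7 ≥ 5, so +3): 7 + 3 = 10.
S6 applies: 10 + 3 = 13.
S7 applies: 13 − 1 = 12.
Final offense level: 12.
Criminal history: 1 prior point → Category A (0-3).
Level 12 falls in the 12-18 band.
Grid: Level 12-18 × Category A = 208-236 weeks.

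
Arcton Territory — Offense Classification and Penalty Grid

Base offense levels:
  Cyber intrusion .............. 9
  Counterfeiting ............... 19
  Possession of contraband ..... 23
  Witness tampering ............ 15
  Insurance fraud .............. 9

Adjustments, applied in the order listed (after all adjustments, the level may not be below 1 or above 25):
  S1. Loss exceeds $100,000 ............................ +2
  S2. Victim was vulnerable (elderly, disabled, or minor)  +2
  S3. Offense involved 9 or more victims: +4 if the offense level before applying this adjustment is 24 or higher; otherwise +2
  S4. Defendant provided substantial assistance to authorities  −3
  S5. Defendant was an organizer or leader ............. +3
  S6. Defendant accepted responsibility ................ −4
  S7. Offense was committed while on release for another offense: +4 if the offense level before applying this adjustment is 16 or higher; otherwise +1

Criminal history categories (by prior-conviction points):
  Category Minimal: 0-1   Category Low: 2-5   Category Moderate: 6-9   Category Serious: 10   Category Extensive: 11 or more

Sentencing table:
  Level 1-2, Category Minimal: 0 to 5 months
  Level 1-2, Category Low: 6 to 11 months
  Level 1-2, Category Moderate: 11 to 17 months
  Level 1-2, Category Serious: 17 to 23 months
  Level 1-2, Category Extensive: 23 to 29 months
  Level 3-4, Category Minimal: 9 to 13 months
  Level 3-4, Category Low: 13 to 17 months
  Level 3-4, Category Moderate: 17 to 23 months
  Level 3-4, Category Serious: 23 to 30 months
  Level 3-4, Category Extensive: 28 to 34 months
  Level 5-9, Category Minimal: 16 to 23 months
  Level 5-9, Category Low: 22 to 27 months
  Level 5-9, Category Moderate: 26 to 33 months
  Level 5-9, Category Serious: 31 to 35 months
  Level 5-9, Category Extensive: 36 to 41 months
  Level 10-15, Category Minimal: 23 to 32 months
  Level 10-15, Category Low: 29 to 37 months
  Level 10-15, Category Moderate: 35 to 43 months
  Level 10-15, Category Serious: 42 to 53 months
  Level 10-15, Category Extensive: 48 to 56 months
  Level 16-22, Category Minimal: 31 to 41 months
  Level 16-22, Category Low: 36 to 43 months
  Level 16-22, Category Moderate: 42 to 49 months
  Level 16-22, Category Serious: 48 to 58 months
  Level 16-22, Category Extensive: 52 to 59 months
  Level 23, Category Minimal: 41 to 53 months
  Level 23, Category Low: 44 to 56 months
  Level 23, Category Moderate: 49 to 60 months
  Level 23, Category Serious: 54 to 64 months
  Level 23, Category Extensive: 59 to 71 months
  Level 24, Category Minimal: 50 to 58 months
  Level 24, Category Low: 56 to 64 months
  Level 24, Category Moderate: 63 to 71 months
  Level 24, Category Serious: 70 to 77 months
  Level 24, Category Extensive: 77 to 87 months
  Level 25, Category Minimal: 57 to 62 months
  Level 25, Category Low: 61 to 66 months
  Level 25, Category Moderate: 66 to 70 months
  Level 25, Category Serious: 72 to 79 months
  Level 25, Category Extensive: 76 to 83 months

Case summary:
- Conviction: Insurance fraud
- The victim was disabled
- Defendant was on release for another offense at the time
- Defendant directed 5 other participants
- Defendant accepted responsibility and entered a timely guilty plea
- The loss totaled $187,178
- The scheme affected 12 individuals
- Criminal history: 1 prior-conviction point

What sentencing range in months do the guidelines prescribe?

Base offense level for insurance fraud: 9.
S1 applies: 9 + 2 = 11.
S2 applies: 11 + 2 = 13.
S3 applies (level before this adjustment is 13 < 24, so +2): 13 + 2 = 15.
S5 applies: 15 + 3 = 18.
S6 applies: 18 − 4 = 14.
S7 applies (level before this adjustment is 14 < 16, so +1): 14 + 1 = 15.
Final offense level: 15.
Criminal history: 1 prior point → Category Minimal (0-1).
Level 15 falls in the 10-15 band.
Grid: Level 10-15 × Category Minimal = 23-32 months.

23-32 months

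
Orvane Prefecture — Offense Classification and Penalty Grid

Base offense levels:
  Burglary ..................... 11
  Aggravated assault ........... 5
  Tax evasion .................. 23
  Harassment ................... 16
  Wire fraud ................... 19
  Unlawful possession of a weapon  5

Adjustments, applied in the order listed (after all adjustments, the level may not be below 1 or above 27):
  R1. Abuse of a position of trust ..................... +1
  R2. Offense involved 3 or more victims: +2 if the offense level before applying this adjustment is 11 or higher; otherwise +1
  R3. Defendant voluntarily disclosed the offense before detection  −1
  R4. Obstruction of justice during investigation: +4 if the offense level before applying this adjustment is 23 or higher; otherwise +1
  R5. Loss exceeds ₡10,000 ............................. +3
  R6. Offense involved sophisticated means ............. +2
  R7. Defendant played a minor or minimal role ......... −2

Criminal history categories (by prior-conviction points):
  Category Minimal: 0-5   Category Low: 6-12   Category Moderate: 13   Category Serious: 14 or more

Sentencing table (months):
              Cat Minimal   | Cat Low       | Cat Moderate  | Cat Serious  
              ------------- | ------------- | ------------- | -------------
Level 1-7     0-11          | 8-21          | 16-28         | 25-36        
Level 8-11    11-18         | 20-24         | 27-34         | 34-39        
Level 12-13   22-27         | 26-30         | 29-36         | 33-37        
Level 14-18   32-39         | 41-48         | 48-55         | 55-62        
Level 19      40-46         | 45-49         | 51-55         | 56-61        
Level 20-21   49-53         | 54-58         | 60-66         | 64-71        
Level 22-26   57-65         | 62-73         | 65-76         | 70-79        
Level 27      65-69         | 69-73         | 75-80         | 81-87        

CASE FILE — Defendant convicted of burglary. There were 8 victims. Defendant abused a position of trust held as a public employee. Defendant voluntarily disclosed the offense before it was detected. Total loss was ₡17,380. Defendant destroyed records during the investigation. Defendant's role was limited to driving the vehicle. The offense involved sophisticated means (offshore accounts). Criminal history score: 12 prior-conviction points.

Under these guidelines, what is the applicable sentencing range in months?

Base offense level for burglary: 11.
R1 applies: 11 + 1 = 12.
R2 applies (level before this adjustment is 12 ≥ 11, so +2): 12 + 2 = 14.
R3 applies: 14 − 1 = 13.
R4 applies (level before this adjustment is 13 < 23, so +1): 13 + 1 = 14.
R5 applies: 14 + 3 = 17.
R6 applies: 17 + 2 = 19.
R7 applies: 19 − 2 = 17.
Final offense level: 17.
Criminal history: 12 prior points → Category Low (6-12).
Level 17 falls in the 14-18 band.
Grid: Level 14-18 × Category Low = 41-48 months.

41-48 months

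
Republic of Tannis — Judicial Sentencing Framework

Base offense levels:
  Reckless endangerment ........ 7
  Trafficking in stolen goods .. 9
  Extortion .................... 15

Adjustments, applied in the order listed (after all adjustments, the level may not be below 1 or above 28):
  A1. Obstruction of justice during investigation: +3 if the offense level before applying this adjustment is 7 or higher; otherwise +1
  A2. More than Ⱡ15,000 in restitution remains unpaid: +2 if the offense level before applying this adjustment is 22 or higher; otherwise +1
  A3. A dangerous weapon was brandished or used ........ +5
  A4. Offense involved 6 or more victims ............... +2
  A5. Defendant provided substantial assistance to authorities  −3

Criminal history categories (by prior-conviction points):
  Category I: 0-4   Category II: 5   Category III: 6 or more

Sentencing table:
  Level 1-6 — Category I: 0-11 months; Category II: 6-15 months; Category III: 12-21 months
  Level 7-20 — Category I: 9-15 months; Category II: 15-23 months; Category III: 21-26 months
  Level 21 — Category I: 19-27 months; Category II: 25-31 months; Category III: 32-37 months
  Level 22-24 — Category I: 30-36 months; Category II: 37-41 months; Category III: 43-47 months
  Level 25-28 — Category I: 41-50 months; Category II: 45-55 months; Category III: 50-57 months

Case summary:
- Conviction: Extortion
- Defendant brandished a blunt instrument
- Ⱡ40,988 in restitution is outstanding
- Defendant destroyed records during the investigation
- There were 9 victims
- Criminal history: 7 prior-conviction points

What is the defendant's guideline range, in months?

50-57 months

Base offense level for extortion: 15.
A1 applies (level before this adjustment is 15 ≥ 7, so +3): 15 + 3 = 18.
A2 applies (level before this adjustment is 18 < 22, so +1): 18 + 1 = 19.
A3 applies: 19 + 5 = 24.
A4 applies: 24 + 2 = 26.
Final offense level: 26.
Criminal history: 7 prior points → Category III (6+).
Level 26 falls in the 25-28 band.
Grid: Level 25-28 × Category III = 50-57 months.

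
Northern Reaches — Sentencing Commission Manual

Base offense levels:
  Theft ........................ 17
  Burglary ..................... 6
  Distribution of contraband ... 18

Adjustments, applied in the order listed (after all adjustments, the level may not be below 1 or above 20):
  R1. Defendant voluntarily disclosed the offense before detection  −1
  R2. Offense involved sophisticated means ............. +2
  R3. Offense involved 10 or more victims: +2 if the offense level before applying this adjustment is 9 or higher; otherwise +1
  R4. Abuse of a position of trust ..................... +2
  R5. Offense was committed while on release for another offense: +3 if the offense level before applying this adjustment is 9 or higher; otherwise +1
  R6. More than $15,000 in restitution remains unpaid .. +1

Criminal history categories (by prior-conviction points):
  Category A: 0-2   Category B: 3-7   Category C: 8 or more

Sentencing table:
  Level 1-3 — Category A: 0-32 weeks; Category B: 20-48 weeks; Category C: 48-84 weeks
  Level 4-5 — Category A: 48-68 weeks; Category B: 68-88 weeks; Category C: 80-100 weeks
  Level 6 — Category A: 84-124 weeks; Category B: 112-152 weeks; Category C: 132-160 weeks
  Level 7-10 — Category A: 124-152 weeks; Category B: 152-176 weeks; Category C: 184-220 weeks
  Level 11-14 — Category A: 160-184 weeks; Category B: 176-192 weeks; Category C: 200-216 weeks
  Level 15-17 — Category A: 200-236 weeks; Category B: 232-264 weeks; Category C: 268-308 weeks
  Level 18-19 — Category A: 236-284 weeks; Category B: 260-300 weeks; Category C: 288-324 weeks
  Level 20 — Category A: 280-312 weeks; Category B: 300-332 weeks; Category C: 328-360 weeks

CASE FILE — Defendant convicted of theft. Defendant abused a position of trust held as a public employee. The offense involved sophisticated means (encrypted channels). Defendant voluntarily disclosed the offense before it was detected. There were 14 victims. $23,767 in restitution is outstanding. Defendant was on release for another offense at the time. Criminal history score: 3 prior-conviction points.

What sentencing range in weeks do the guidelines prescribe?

Base offense level for theft: 17.
R1 applies: 17 − 1 = 16.
R2 applies: 16 + 2 = 18.
R3 applies (level before this adjustment is 18 ≥ 9, so +2): 18 + 2 = 20.
R4 applies: 20 + 2 = 22.
R5 applies (level before this adjustment is 22 ≥ 9, so +3): 22 + 3 = 25.
R6 applies: 25 + 1 = 26.
Level 26 exceeds the maximum of 20; capped at 20.
Final offense level: 20.
Criminal history: 3 prior points → Category B (3-7).
Level 20 falls in the 20 band.
Grid: Level 20 × Category B = 300-332 weeks.

300-332 weeks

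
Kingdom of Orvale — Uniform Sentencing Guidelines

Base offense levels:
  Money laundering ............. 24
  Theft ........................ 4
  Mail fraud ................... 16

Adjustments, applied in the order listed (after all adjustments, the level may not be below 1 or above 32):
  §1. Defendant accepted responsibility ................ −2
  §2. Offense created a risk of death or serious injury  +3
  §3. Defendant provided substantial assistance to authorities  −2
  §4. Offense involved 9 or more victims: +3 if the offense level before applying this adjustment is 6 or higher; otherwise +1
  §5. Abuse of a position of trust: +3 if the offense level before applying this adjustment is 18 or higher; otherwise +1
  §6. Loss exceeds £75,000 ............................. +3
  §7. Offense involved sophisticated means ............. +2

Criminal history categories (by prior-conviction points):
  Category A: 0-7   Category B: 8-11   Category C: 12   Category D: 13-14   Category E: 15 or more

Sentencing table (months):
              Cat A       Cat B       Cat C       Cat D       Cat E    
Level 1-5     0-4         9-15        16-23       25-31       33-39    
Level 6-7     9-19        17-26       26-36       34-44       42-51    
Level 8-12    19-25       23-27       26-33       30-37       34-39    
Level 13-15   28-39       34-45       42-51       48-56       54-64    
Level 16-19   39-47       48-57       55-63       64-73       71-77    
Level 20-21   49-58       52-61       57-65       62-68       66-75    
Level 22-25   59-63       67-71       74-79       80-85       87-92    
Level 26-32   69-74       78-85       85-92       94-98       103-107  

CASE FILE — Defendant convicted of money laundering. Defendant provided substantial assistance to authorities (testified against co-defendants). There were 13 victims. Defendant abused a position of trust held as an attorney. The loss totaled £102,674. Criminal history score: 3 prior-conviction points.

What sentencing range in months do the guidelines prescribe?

69-74 months

Base offense level for money laundering: 24.
§1 does not apply.
§2 does not apply.
§3 applies: 24 − 2 = 22.
§4 applies (level before this adjustment is 22 ≥ 6, so +3): 22 + 3 = 25.
§5 applies (level before this adjustment is 25 ≥ 18, so +3): 25 + 3 = 28.
§6 applies: 28 + 3 = 31.
§7 does not apply.
Final offense level: 31.
Criminal history: 3 prior points → Category A (0-7).
Level 31 falls in the 26-32 band.
Grid: Level 26-32 × Category A = 69-74 months.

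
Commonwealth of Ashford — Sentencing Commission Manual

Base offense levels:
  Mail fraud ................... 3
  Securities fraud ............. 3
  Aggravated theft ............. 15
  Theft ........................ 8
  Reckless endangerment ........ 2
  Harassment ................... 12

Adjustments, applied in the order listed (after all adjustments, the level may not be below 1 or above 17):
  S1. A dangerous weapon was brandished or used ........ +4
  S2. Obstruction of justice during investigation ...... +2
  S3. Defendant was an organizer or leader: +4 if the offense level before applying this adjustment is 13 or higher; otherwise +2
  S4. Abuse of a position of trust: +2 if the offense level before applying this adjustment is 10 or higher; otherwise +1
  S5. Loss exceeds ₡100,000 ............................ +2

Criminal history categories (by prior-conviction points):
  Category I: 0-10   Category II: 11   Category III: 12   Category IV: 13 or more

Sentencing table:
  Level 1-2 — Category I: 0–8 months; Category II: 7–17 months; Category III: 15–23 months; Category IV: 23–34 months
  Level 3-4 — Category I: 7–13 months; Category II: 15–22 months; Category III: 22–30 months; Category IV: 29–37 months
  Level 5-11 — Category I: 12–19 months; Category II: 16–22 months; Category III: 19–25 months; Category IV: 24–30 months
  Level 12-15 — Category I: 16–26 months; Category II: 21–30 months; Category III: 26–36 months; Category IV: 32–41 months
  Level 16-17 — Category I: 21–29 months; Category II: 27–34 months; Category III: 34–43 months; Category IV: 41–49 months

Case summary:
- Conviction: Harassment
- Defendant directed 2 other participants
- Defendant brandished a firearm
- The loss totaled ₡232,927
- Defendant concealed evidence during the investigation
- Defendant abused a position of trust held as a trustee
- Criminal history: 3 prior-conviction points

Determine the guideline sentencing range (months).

21-29 months

Base offense level for harassment: 12.
S1 applies: 12 + 4 = 16.
S2 applies: 16 + 2 = 18.
S3 applies (level before this adjustment is 18 ≥ 13, so +4): 18 + 4 = 22.
S4 applies (level before this adjustment is 22 ≥ 10, so +2): 22 + 2 = 24.
S5 applies: 24 + 2 = 26.
Level 26 exceeds the maximum of 17; capped at 17.
Final offense level: 17.
Criminal history: 3 prior points → Category I (0-10).
Level 17 falls in the 16-17 band.
Grid: Level 16-17 × Category I = 21-29 months.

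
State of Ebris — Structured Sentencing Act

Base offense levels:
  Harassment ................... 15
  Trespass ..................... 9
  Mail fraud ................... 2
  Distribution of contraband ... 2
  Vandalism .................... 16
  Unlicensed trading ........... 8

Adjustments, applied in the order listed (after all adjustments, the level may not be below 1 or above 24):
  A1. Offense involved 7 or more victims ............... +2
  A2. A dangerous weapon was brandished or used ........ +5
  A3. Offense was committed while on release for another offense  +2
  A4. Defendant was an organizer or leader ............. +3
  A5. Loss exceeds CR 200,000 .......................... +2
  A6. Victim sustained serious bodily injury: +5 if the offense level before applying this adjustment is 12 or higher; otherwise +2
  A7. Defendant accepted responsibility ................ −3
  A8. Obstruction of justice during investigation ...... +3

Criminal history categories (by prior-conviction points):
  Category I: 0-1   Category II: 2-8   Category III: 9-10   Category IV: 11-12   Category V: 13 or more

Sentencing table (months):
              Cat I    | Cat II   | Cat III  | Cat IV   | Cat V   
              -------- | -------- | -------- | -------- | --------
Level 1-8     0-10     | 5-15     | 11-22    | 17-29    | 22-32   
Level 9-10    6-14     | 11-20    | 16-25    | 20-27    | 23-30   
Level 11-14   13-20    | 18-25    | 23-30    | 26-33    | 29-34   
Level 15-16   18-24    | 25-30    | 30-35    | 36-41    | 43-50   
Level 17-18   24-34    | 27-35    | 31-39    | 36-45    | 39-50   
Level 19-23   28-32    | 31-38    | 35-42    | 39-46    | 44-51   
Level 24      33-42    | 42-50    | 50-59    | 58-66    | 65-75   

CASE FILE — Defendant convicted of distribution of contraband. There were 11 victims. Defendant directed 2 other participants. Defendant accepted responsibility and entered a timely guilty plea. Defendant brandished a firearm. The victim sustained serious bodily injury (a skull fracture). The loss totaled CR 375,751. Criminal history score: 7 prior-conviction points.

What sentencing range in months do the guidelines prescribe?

25-30 months

Base offense level for distribution of contraband: 2.
A1 applies: 2 + 2 = 4.
A2 applies: 4 + 5 = 9.
A3 does not apply.
A4 applies: 9 + 3 = 12.
A5 applies: 12 + 2 = 14.
A6 applies (level before this adjustment is 14 ≥ 12, so +5): 14 + 5 = 19.
A7 applies: 19 − 3 = 16.
Final offense level: 16.
Criminal history: 7 prior points → Category II (2-8).
Level 16 falls in the 15-16 band.
Grid: Level 15-16 × Category II = 25-30 months.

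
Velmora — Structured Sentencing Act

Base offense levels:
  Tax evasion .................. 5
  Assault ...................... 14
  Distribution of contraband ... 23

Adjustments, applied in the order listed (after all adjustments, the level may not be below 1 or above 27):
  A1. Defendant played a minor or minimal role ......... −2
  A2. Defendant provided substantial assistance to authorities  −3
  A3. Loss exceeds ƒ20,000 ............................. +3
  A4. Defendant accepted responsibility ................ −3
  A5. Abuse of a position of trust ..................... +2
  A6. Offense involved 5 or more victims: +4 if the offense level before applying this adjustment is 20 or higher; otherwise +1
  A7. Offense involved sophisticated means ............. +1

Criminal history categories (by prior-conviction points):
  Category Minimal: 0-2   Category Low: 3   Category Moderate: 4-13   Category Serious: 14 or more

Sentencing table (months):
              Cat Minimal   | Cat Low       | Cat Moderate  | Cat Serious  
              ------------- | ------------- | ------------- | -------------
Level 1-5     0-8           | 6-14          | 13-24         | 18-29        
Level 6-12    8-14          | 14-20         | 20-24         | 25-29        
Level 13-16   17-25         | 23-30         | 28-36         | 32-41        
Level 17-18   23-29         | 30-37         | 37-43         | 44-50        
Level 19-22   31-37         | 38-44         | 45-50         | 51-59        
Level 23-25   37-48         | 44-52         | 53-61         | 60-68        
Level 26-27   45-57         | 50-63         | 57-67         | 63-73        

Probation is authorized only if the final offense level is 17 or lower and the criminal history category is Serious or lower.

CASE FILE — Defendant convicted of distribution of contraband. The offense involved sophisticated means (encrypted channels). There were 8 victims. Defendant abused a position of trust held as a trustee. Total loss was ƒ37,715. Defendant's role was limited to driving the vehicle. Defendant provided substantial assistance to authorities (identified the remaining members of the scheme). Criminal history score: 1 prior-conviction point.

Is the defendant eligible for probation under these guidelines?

Base offense level for distribution of contraband: 23.
A1 applies: 23 − 2 = 21.
A2 applies: 21 − 3 = 18.
A3 applies: 18 + 3 = 21.
A4 does not apply.
A5 applies: 21 + 2 = 23.
A6 applies (level before this adjustment is 23 ≥ 20, so +4): 23 + 4 = 27.
A7 applies: 27 + 1 = 28.
Level 28 exceeds the maximum of 27; capped at 27.
Final offense level: 27.
Criminal history: 1 prior point → Category Minimal (0-2).
Level 27 falls in the 26-27 band.
Grid: Level 26-27 × Category Minimal = 45-57 months.
Probation check: level 27 > 17 and category Minimal ≤ Serious → not eligible.

No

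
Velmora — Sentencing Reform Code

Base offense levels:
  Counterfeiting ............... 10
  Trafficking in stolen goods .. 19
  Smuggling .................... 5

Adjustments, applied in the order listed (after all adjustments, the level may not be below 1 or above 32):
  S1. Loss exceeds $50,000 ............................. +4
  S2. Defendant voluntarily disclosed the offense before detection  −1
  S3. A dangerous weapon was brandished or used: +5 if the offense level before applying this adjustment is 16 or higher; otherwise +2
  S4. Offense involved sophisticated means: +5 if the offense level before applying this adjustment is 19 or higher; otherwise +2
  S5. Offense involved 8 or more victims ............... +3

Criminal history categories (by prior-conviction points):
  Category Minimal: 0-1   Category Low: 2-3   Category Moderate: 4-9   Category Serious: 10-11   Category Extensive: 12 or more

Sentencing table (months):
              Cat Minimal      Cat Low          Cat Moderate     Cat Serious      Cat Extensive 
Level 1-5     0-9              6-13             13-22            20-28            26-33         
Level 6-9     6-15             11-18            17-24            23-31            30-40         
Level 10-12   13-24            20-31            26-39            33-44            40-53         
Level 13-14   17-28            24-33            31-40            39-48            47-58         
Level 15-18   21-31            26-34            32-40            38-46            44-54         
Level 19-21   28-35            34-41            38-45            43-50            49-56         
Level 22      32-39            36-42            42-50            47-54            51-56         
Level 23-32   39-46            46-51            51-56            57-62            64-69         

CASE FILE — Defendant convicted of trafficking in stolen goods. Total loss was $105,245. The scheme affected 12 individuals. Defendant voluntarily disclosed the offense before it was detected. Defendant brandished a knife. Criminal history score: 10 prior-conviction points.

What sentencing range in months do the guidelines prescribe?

Base offense level for trafficking in stolen goods: 19.
S1 applies: 19 + 4 = 23.
S2 applies: 23 − 1 = 22.
S3 applies (level before this adjustment is 22 ≥ 16, so +5): 22 + 5 = 27.
S4 does not apply.
S5 applies: 27 + 3 = 30.
Final offense level: 30.
Criminal history: 10 prior points → Category Serious (10-11).
Level 30 falls in the 23-32 band.
Grid: Level 23-32 × Category Serious = 57-62 months.

57-62 months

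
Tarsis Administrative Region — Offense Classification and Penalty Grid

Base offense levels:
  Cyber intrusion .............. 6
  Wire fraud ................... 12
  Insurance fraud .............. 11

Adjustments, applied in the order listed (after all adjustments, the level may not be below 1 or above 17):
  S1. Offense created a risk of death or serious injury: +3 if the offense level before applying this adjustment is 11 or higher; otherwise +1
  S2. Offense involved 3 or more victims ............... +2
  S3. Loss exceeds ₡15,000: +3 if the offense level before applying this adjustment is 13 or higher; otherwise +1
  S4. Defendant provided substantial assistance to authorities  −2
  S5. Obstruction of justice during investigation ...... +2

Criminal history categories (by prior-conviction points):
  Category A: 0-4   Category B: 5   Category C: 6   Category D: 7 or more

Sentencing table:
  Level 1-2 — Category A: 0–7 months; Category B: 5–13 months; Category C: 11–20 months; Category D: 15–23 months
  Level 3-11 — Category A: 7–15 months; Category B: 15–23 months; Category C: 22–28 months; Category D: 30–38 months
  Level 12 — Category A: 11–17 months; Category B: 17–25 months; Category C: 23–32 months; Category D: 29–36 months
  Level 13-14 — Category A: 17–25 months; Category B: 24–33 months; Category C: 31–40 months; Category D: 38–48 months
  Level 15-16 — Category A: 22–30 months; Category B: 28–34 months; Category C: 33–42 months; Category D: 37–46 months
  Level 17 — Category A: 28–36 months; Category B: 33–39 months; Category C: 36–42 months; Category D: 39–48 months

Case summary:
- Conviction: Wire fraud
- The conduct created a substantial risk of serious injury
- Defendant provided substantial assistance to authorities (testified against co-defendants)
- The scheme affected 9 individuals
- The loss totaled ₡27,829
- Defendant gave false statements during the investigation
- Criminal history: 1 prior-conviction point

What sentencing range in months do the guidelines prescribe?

Base offense level for wire fraud: 12.
S1 applies (level before this adjustment is 12 ≥ 11, so +3): 12 + 3 = 15.
S2 applies: 15 + 2 = 17.
S3 applies (level before this adjustment is 17 ≥ 13, so +3): 17 + 3 = 20.
S4 applies: 20 − 2 = 18.
S5 applies: 18 + 2 = 20.
Level 20 exceeds the maximum of 17; capped at 17.
Final offense level: 17.
Criminal history: 1 prior point → Category A (0-4).
Level 17 falls in the 17 band.
Grid: Level 17 × Category A = 28-36 months.

28-36 months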